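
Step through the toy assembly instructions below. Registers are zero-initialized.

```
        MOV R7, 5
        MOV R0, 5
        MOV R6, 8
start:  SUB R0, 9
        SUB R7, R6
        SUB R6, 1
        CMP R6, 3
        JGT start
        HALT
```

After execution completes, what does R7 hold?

-25

after MOV R7, 5: R7=5
after MOV R0, 5: R0=5
after MOV R6, 8: R6=8
after SUB R0, 9: R0=5-9=-4
after SUB R7, R6: R7=5-8=-3
after SUB R6, 1: R6=8-1=7
CMP R6, 3  (cmp 7,3)
JGT start: taken
after SUB R0, 9: R0=(-4)-9=-13
after SUB R7, R6: R7=(-3)-7=-10
after SUB R6, 1: R6=7-1=6
CMP R6, 3  (cmp 6,3)
JGT start: taken
after SUB R0, 9: R0=(-13)-9=-22
after SUB R7, R6: R7=(-10)-6=-16
after SUB R6, 1: R6=6-1=5
CMP R6, 3  (cmp 5,3)
JGT start: taken
after SUB R0, 9: R0=(-22)-9=-31
after SUB R7, R6: R7=(-16)-5=-21
after SUB R6, 1: R6=5-1=4
CMP R6, 3  (cmp 4,3)
JGT start: taken
after SUB R0, 9: R0=(-31)-9=-40
after SUB R7, R6: R7=(-21)-4=-25
after SUB R6, 1: R6=4-1=3
CMP R6, 3  (cmp 3,3)
JGT start: not taken
halt.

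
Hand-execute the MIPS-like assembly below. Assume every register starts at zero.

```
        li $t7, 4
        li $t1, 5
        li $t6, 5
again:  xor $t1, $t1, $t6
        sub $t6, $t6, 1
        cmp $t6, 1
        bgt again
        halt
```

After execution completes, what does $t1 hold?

li $t7, 4 → $t7=4
li $t1, 5 → $t1=5
li $t6, 5 → $t6=5
xor $t1, $t1, $t6 → $t1=5^5=0
sub $t6, $t6, 1 → $t6=5-1=4
cmp $t6, 1  (cmp 4,1)
bgt again: taken
xor $t1, $t1, $t6 → $t1=0^4=4
sub $t6, $t6, 1 → $t6=4-1=3
cmp $t6, 1  (cmp 3,1)
bgt again: taken
xor $t1, $t1, $t6 → $t1=4^3=7
sub $t6, $t6, 1 → $t6=3-1=2
cmp $t6, 1  (cmp 2,1)
bgt again: taken
xor $t1, $t1, $t6 → $t1=7^2=5
sub $t6, $t6, 1 → $t6=2-1=1
cmp $t6, 1  (cmp 1,1)
bgt again: not taken
halt.

5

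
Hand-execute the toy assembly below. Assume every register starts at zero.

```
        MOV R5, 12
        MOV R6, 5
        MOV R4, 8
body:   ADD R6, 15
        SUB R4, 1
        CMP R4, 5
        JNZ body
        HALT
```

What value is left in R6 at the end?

50

after MOV R5, 12: R5=12
after MOV R6, 5: R6=5
after MOV R4, 8: R4=8
after ADD R6, 15: R6=5+15=20
after SUB R4, 1: R4=8-1=7
CMP R4, 5  (cmp 7,5)
JNZ body: taken
after ADD R6, 15: R6=20+15=35
after SUB R4, 1: R4=7-1=6
CMP R4, 5  (cmp 6,5)
JNZ body: taken
after ADD R6, 15: R6=35+15=50
after SUB R4, 1: R4=6-1=5
CMP R4, 5  (cmp 5,5)
JNZ body: not taken
halt.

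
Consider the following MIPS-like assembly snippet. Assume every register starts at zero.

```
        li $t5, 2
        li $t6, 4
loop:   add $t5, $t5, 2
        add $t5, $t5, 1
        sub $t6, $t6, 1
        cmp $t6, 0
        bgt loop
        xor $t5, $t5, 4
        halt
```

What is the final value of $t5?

10

$t5=2
$t6=4
$t5=2+2=4
$t5=4+1=5
$t6=4-1=3
cmp $t6, 0  (cmp 3,0)
bgt loop: taken
$t5=5+2=7
$t5=7+1=8
$t6=3-1=2
cmp $t6, 0  (cmp 2,0)
bgt loop: taken
$t5=8+2=10
$t5=10+1=11
$t6=2-1=1
cmp $t6, 0  (cmp 1,0)
bgt loop: taken
$t5=11+2=13
$t5=13+1=14
$t6=1-1=0
cmp $t6, 0  (cmp 0,0)
bgt loop: not taken
$t5=14^4=10
halt.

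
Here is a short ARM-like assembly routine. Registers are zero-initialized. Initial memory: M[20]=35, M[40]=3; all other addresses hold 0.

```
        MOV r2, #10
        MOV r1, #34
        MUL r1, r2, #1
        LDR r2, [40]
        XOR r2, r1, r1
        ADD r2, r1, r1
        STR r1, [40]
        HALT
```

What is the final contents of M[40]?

after MOV r2, #10: r2=10
after MOV r1, #34: r1=34
after MUL r1, r2, #1: r1=10*1=10
after LDR r2, [40]: r2=M[40]=3
after XOR r2, r1, r1: r2=10^10=0
after ADD r2, r1, r1: r2=10+10=20
STR r1, [40] → M[40]=10
halt.

10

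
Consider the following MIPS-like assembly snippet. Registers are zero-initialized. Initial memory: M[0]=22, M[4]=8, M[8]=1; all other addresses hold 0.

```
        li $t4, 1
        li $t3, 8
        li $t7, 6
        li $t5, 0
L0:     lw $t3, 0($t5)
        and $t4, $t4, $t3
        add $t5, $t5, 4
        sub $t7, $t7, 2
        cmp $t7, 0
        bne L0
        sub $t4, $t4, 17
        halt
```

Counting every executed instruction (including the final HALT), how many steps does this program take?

li $t4, 1 → $t4=1
li $t3, 8 → $t3=8
li $t7, 6 → $t7=6
li $t5, 0 → $t5=0
lw $t3, 0($t5) → $t3=M[0]=22
and $t4, $t4, $t3 → $t4=1&22=0
add $t5, $t5, 4 → $t5=0+4=4
sub $t7, $t7, 2 → $t7=6-2=4
cmp $t7, 0  (cmp 4,0)
bne L0: taken
lw $t3, 0($t5) → $t3=M[4]=8
and $t4, $t4, $t3 → $t4=0&8=0
add $t5, $t5, 4 → $t5=4+4=8
sub $t7, $t7, 2 → $t7=4-2=2
cmp $t7, 0  (cmp 2,0)
bne L0: taken
lw $t3, 0($t5) → $t3=M[8]=1
and $t4, $t4, $t3 → $t4=0&1=0
add $t5, $t5, 4 → $t5=8+4=12
sub $t7, $t7, 2 → $t7=2-2=0
cmp $t7, 0  (cmp 0,0)
bne L0: not taken
sub $t4, $t4, 17 → $t4=0-17=-17
halt.
Total executed instructions: 24.

24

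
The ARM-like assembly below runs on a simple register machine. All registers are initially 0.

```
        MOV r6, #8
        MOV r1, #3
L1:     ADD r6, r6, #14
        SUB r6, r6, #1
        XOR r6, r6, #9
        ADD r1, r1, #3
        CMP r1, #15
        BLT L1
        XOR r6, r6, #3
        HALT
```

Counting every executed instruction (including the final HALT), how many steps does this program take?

28

r6=8
r1=3
r6=8+14=22
r6=22-1=21
r6=21^9=28
r1=3+3=6
CMP r1, #15  (cmp 6,15)
BLT L1: taken
r6=28+14=42
r6=42-1=41
r6=41^9=32
r1=6+3=9
CMP r1, #15  (cmp 9,15)
BLT L1: taken
r6=32+14=46
r6=46-1=45
r6=45^9=36
r1=9+3=12
CMP r1, #15  (cmp 12,15)
BLT L1: taken
r6=36+14=50
r6=50-1=49
r6=49^9=56
r1=12+3=15
CMP r1, #15  (cmp 15,15)
BLT L1: not taken
r6=56^3=59
halt.
Total executed instructions: 28.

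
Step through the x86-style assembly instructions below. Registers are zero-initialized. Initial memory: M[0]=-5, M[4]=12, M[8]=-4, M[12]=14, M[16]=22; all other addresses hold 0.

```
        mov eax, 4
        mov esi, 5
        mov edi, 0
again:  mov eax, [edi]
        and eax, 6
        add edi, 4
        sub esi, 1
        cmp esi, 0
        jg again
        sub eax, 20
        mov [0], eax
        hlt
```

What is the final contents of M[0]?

-14

after mov eax, 4: eax=4
after mov esi, 5: esi=5
after mov edi, 0: edi=0
after mov eax, [edi]: eax=M[0]=-5
after and eax, 6: eax=(-5)&6=2
after add edi, 4: edi=0+4=4
after sub esi, 1: esi=5-1=4
cmp esi, 0  (cmp 4,0)
jg again: taken
after mov eax, [edi]: eax=M[4]=12
after and eax, 6: eax=12&6=4
after add edi, 4: edi=4+4=8
after sub esi, 1: esi=4-1=3
cmp esi, 0  (cmp 3,0)
jg again: taken
after mov eax, [edi]: eax=M[8]=-4
after and eax, 6: eax=(-4)&6=4
after add edi, 4: edi=8+4=12
after sub esi, 1: esi=3-1=2
cmp esi, 0  (cmp 2,0)
jg again: taken
after mov eax, [edi]: eax=M[12]=14
after and eax, 6: eax=14&6=6
after add edi, 4: edi=12+4=16
after sub esi, 1: esi=2-1=1
cmp esi, 0  (cmp 1,0)
jg again: taken
after mov eax, [edi]: eax=M[16]=22
after and eax, 6: eax=22&6=6
after add edi, 4: edi=16+4=20
after sub esi, 1: esi=1-1=0
cmp esi, 0  (cmp 0,0)
jg again: not taken
after sub eax, 20: eax=6-20=-14
mov [0], eax → M[0]=-14
halt.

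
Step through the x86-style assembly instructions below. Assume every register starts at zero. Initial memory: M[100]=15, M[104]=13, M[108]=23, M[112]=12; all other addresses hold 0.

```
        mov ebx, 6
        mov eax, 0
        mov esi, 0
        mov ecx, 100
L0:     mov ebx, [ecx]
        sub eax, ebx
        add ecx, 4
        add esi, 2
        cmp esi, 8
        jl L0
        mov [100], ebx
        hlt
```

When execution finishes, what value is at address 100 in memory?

12

after mov ebx, 6: ebx=6
after mov eax, 0: eax=0
after mov esi, 0: esi=0
after mov ecx, 100: ecx=100
after mov ebx, [ecx]: ebx=M[100]=15
after sub eax, ebx: eax=0-15=-15
after add ecx, 4: ecx=100+4=104
after add esi, 2: esi=0+2=2
cmp esi, 8  (cmp 2,8)
jl L0: taken
after mov ebx, [ecx]: ebx=M[104]=13
after sub eax, ebx: eax=(-15)-13=-28
after add ecx, 4: ecx=104+4=108
after add esi, 2: esi=2+2=4
cmp esi, 8  (cmp 4,8)
jl L0: taken
after mov ebx, [ecx]: ebx=M[108]=23
after sub eax, ebx: eax=(-28)-23=-51
after add ecx, 4: ecx=108+4=112
after add esi, 2: esi=4+2=6
cmp esi, 8  (cmp 6,8)
jl L0: taken
after mov ebx, [ecx]: ebx=M[112]=12
after sub eax, ebx: eax=(-51)-12=-63
after add ecx, 4: ecx=112+4=116
after add esi, 2: esi=6+2=8
cmp esi, 8  (cmp 8,8)
jl L0: not taken
mov [100], ebx → M[100]=12
halt.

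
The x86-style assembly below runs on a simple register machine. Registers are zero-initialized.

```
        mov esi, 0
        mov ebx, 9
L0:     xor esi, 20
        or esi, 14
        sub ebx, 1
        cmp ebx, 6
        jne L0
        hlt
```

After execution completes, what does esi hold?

after mov esi, 0: esi=0
after mov ebx, 9: ebx=9
after xor esi, 20: esi=0^20=20
after or esi, 14: esi=20|14=30
after sub ebx, 1: ebx=9-1=8
cmp ebx, 6  (cmp 8,6)
jne L0: taken
after xor esi, 20: esi=30^20=10
after or esi, 14: esi=10|14=14
after sub ebx, 1: ebx=8-1=7
cmp ebx, 6  (cmp 7,6)
jne L0: taken
after xor esi, 20: esi=14^20=26
after or esi, 14: esi=26|14=30
after sub ebx, 1: ebx=7-1=6
cmp ebx, 6  (cmp 6,6)
jne L0: not taken
halt.

30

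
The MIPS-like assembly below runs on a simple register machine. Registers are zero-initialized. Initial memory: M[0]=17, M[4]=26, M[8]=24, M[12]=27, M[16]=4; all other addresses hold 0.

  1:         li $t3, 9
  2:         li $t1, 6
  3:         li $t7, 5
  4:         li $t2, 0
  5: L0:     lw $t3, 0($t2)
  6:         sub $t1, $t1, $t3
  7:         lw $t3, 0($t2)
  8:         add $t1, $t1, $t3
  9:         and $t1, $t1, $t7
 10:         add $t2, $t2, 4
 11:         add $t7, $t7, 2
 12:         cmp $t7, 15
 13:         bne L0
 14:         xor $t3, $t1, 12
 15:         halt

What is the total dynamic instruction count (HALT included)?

after li $t3, 9: $t3=9
after li $t1, 6: $t1=6
after li $t7, 5: $t7=5
after li $t2, 0: $t2=0
after lw $t3, 0($t2): $t3=M[0]=17
after sub $t1, $t1, $t3: $t1=6-17=-11
after lw $t3, 0($t2): $t3=M[0]=17
after add $t1, $t1, $t3: $t1=(-11)+17=6
after and $t1, $t1, $t7: $t1=6&5=4
after add $t2, $t2, 4: $t2=0+4=4
after add $t7, $t7, 2: $t7=5+2=7
cmp $t7, 15  (cmp 7,15)
bne L0: taken
after lw $t3, 0($t2): $t3=M[4]=26
after sub $t1, $t1, $t3: $t1=4-26=-22
after lw $t3, 0($t2): $t3=M[4]=26
after add $t1, $t1, $t3: $t1=(-22)+26=4
after and $t1, $t1, $t7: $t1=4&7=4
after add $t2, $t2, 4: $t2=4+4=8
after add $t7, $t7, 2: $t7=7+2=9
cmp $t7, 15  (cmp 9,15)
bne L0: taken
after lw $t3, 0($t2): $t3=M[8]=24
after sub $t1, $t1, $t3: $t1=4-24=-20
after lw $t3, 0($t2): $t3=M[8]=24
after add $t1, $t1, $t3: $t1=(-20)+24=4
after and $t1, $t1, $t7: $t1=4&9=0
after add $t2, $t2, 4: $t2=8+4=12
after add $t7, $t7, 2: $t7=9+2=11
cmp $t7, 15  (cmp 11,15)
bne L0: taken
after lw $t3, 0($t2): $t3=M[12]=27
after sub $t1, $t1, $t3: $t1=0-27=-27
after lw $t3, 0($t2): $t3=M[12]=27
after add $t1, $t1, $t3: $t1=(-27)+27=0
after and $t1, $t1, $t7: $t1=0&11=0
after add $t2, $t2, 4: $t2=12+4=16
after add $t7, $t7, 2: $t7=11+2=13
cmp $t7, 15  (cmp 13,15)
bne L0: taken
after lw $t3, 0($t2): $t3=M[16]=4
after sub $t1, $t1, $t3: $t1=0-4=-4
after lw $t3, 0($t2): $t3=M[16]=4
after add $t1, $t1, $t3: $t1=(-4)+4=0
after and $t1, $t1, $t7: $t1=0&13=0
after add $t2, $t2, 4: $t2=16+4=20
after add $t7, $t7, 2: $t7=13+2=15
cmp $t7, 15  (cmp 15,15)
bne L0: not taken
after xor $t3, $t1, 12: $t3=0^12=12
halt.
Total executed instructions: 51.

51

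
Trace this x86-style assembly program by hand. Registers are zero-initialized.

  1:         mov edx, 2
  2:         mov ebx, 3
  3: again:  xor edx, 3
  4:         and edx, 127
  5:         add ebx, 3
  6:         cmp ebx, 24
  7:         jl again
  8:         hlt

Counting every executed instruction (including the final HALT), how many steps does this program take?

edx=2
ebx=3
edx=2^3=1
edx=1&127=1
ebx=3+3=6
cmp ebx, 24  (cmp 6,24)
jl again: taken
edx=1^3=2
edx=2&127=2
ebx=6+3=9
cmp ebx, 24  (cmp 9,24)
jl again: taken
edx=2^3=1
edx=1&127=1
ebx=9+3=12
cmp ebx, 24  (cmp 12,24)
jl again: taken
edx=1^3=2
edx=2&127=2
ebx=12+3=15
cmp ebx, 24  (cmp 15,24)
jl again: taken
edx=2^3=1
edx=1&127=1
ebx=15+3=18
cmp ebx, 24  (cmp 18,24)
jl again: taken
edx=1^3=2
edx=2&127=2
ebx=18+3=21
cmp ebx, 24  (cmp 21,24)
jl again: taken
edx=2^3=1
edx=1&127=1
ebx=21+3=24
cmp ebx, 24  (cmp 24,24)
jl again: not taken
halt.
Total executed instructions: 38.

38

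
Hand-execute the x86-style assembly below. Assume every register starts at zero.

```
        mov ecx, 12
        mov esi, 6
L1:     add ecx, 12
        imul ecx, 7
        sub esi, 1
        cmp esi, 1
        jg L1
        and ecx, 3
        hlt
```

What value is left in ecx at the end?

0

mov ecx, 12 → ecx=12
mov esi, 6 → esi=6
add ecx, 12 → ecx=12+12=24
imul ecx, 7 → ecx=24*7=168
sub esi, 1 → esi=6-1=5
cmp esi, 1  (cmp 5,1)
jg L1: taken
add ecx, 12 → ecx=168+12=180
imul ecx, 7 → ecx=180*7=1260
sub esi, 1 → esi=5-1=4
cmp esi, 1  (cmp 4,1)
jg L1: taken
add ecx, 12 → ecx=1260+12=1272
imul ecx, 7 → ecx=1272*7=8904
sub esi, 1 → esi=4-1=3
cmp esi, 1  (cmp 3,1)
jg L1: taken
add ecx, 12 → ecx=8904+12=8916
imul ecx, 7 → ecx=8916*7=62412
sub esi, 1 → esi=3-1=2
cmp esi, 1  (cmp 2,1)
jg L1: taken
add ecx, 12 → ecx=62412+12=62424
imul ecx, 7 → ecx=62424*7=436968
sub esi, 1 → esi=2-1=1
cmp esi, 1  (cmp 1,1)
jg L1: not taken
and ecx, 3 → ecx=436968&3=0
halt.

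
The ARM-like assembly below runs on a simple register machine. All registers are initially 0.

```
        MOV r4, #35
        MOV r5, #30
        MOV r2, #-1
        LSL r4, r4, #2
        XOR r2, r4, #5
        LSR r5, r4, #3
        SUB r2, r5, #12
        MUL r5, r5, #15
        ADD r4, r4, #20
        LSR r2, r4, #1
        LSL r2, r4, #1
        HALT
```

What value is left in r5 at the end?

255

after MOV r4, #35: r4=35
after MOV r5, #30: r5=30
after MOV r2, #-1: r2=-1
after LSL r4, r4, #2: r4=35<<2=140
after XOR r2, r4, #5: r2=140^5=137
after LSR r5, r4, #3: r5=140>>3=17
after SUB r2, r5, #12: r2=17-12=5
after MUL r5, r5, #15: r5=17*15=255
after ADD r4, r4, #20: r4=140+20=160
after LSR r2, r4, #1: r2=160>>1=80
after LSL r2, r4, #1: r2=160<<1=320
halt.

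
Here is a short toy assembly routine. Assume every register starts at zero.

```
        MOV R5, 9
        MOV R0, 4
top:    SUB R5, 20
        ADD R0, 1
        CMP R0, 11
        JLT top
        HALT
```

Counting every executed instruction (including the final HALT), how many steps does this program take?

31

after MOV R5, 9: R5=9
after MOV R0, 4: R0=4
after SUB R5, 20: R5=9-20=-11
after ADD R0, 1: R0=4+1=5
CMP R0, 11  (cmp 5,11)
JLT top: taken
after SUB R5, 20: R5=(-11)-20=-31
after ADD R0, 1: R0=5+1=6
CMP R0, 11  (cmp 6,11)
JLT top: taken
after SUB R5, 20: R5=(-31)-20=-51
after ADD R0, 1: R0=6+1=7
CMP R0, 11  (cmp 7,11)
JLT top: taken
after SUB R5, 20: R5=(-51)-20=-71
after ADD R0, 1: R0=7+1=8
CMP R0, 11  (cmp 8,11)
JLT top: taken
after SUB R5, 20: R5=(-71)-20=-91
after ADD R0, 1: R0=8+1=9
CMP R0, 11  (cmp 9,11)
JLT top: taken
after SUB R5, 20: R5=(-91)-20=-111
after ADD R0, 1: R0=9+1=10
CMP R0, 11  (cmp 10,11)
JLT top: taken
after SUB R5, 20: R5=(-111)-20=-131
after ADD R0, 1: R0=10+1=11
CMP R0, 11  (cmp 11,11)
JLT top: not taken
halt.
Total executed instructions: 31.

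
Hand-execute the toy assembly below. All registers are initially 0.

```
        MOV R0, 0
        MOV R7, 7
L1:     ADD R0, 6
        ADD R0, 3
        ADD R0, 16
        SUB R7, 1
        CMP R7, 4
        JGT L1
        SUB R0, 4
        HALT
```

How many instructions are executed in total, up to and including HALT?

R0=0
R7=7
R0=0+6=6
R0=6+3=9
R0=9+16=25
R7=7-1=6
CMP R7, 4  (cmp 6,4)
JGT L1: taken
R0=25+6=31
R0=31+3=34
R0=34+16=50
R7=6-1=5
CMP R7, 4  (cmp 5,4)
JGT L1: taken
R0=50+6=56
R0=56+3=59
R0=59+16=75
R7=5-1=4
CMP R7, 4  (cmp 4,4)
JGT L1: not taken
R0=75-4=71
halt.
Total executed instructions: 22.

22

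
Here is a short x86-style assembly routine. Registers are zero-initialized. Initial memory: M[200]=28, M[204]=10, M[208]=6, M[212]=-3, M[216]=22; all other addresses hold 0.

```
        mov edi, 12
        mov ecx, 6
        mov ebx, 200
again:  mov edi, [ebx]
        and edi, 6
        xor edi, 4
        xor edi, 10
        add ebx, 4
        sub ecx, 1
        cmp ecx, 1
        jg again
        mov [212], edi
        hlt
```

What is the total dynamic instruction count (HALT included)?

45

edi=12
ecx=6
ebx=200
edi=M[200]=28
edi=28&6=4
edi=4^4=0
edi=0^10=10
ebx=200+4=204
ecx=6-1=5
cmp ecx, 1  (cmp 5,1)
jg again: taken
edi=M[204]=10
edi=10&6=2
edi=2^4=6
edi=6^10=12
ebx=204+4=208
ecx=5-1=4
cmp ecx, 1  (cmp 4,1)
jg again: taken
edi=M[208]=6
edi=6&6=6
edi=6^4=2
edi=2^10=8
ebx=208+4=212
ecx=4-1=3
cmp ecx, 1  (cmp 3,1)
jg again: taken
edi=M[212]=-3
edi=(-3)&6=4
edi=4^4=0
edi=0^10=10
ebx=212+4=216
ecx=3-1=2
cmp ecx, 1  (cmp 2,1)
jg again: taken
edi=M[216]=22
edi=22&6=6
edi=6^4=2
edi=2^10=8
ebx=216+4=220
ecx=2-1=1
cmp ecx, 1  (cmp 1,1)
jg again: not taken
mov [212], edi → M[212]=8
halt.
Total executed instructions: 45.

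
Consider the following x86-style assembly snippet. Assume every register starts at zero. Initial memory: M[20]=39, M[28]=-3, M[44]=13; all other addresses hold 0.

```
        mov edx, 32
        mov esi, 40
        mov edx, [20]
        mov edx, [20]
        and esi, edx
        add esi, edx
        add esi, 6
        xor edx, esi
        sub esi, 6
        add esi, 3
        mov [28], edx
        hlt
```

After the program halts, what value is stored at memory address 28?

106

after mov edx, 32: edx=32
after mov esi, 40: esi=40
after mov edx, [20]: edx=M[20]=39
after mov edx, [20]: edx=M[20]=39
after and esi, edx: esi=40&39=32
after add esi, edx: esi=32+39=71
after add esi, 6: esi=71+6=77
after xor edx, esi: edx=39^77=106
after sub esi, 6: esi=77-6=71
after add esi, 3: esi=71+3=74
mov [28], edx → M[28]=106
halt.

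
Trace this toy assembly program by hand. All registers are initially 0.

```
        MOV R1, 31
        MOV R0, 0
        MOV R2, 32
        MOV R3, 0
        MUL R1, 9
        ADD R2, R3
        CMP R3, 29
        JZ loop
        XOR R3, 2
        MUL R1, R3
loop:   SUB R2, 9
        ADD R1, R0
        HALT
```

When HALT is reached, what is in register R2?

R1=31
R0=0
R2=32
R3=0
R1=31*9=279
R2=32+0=32
CMP R3, 29  (cmp 0,29)
JZ loop: not taken
R3=0^2=2
R1=279*2=558
R2=32-9=23
R1=558+0=558
halt.

23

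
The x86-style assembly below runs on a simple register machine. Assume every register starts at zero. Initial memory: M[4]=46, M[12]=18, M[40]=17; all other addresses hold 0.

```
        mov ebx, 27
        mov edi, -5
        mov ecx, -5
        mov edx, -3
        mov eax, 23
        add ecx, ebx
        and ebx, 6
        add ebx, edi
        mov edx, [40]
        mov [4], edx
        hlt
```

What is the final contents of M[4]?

17

ebx=27
edi=-5
ecx=-5
edx=-3
eax=23
ecx=(-5)+27=22
ebx=27&6=2
ebx=2+(-5)=-3
edx=M[40]=17
mov [4], edx → M[4]=17
halt.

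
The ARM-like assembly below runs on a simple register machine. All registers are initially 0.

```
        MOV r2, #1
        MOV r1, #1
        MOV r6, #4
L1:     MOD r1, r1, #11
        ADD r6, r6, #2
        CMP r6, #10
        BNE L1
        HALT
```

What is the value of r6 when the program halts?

10

r2=1
r1=1
r6=4
r1=1%11=1
r6=4+2=6
CMP r6, #10  (cmp 6,10)
BNE L1: taken
r1=1%11=1
r6=6+2=8
CMP r6, #10  (cmp 8,10)
BNE L1: taken
r1=1%11=1
r6=8+2=10
CMP r6, #10  (cmp 10,10)
BNE L1: not taken
halt.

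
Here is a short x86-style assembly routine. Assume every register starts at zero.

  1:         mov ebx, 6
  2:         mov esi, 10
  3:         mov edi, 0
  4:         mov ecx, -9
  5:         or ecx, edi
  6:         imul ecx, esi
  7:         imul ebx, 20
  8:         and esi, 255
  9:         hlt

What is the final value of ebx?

120

after mov ebx, 6: ebx=6
after mov esi, 10: esi=10
after mov edi, 0: edi=0
after mov ecx, -9: ecx=-9
after or ecx, edi: ecx=(-9)|0=-9
after imul ecx, esi: ecx=(-9)*10=-90
after imul ebx, 20: ebx=6*20=120
after and esi, 255: esi=10&255=10
halt.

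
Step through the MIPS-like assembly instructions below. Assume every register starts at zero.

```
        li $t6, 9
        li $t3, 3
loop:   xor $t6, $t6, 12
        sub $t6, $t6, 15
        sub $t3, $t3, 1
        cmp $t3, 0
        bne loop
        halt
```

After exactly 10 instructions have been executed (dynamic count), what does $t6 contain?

-21

after li $t6, 9: $t6=9
after li $t3, 3: $t3=3
after xor $t6, $t6, 12: $t6=9^12=5
after sub $t6, $t6, 15: $t6=5-15=-10
after sub $t3, $t3, 1: $t3=3-1=2
cmp $t3, 0  (cmp 2,0)
bne loop: taken
after xor $t6, $t6, 12: $t6=(-10)^12=-6
after sub $t6, $t6, 15: $t6=(-6)-15=-21
after sub $t3, $t3, 1: $t3=2-1=1
After step 10: $t6 = -21.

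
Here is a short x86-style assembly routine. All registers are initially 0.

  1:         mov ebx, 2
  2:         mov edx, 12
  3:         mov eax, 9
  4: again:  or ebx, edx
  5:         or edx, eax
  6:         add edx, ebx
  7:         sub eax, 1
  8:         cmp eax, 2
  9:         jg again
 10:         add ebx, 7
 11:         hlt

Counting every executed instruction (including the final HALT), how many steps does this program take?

after mov ebx, 2: ebx=2
after mov edx, 12: edx=12
after mov eax, 9: eax=9
after or ebx, edx: ebx=2|12=14
after or edx, eax: edx=12|9=13
after add edx, ebx: edx=13+14=27
after sub eax, 1: eax=9-1=8
cmp eax, 2  (cmp 8,2)
jg again: taken
after or ebx, edx: ebx=14|27=31
after or edx, eax: edx=27|8=27
after add edx, ebx: edx=27+31=58
after sub eax, 1: eax=8-1=7
cmp eax, 2  (cmp 7,2)
jg again: taken
after or ebx, edx: ebx=31|58=63
after or edx, eax: edx=58|7=63
after add edx, ebx: edx=63+63=126
after sub eax, 1: eax=7-1=6
cmp eax, 2  (cmp 6,2)
jg again: taken
after or ebx, edx: ebx=63|126=127
after or edx, eax: edx=126|6=126
after add edx, ebx: edx=126+127=253
after sub eax, 1: eax=6-1=5
cmp eax, 2  (cmp 5,2)
jg again: taken
after or ebx, edx: ebx=127|253=255
after or edx, eax: edx=253|5=253
after add edx, ebx: edx=253+255=508
after sub eax, 1: eax=5-1=4
cmp eax, 2  (cmp 4,2)
jg again: taken
after or ebx, edx: ebx=255|508=511
after or edx, eax: edx=508|4=508
after add edx, ebx: edx=508+511=1019
after sub eax, 1: eax=4-1=3
cmp eax, 2  (cmp 3,2)
jg again: taken
after or ebx, edx: ebx=511|1019=1023
after or edx, eax: edx=1019|3=1019
after add edx, ebx: edx=1019+1023=2042
after sub eax, 1: eax=3-1=2
cmp eax, 2  (cmp 2,2)
jg again: not taken
after add ebx, 7: ebx=1023+7=1030
halt.
Total executed instructions: 47.

47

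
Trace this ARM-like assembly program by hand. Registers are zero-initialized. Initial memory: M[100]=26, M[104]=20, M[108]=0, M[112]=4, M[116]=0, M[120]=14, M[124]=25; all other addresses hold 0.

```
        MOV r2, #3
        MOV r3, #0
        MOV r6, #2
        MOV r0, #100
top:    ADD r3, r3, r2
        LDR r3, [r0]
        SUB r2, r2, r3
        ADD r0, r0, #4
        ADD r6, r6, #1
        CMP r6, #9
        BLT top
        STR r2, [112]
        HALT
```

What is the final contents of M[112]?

-86

r2=3
r3=0
r6=2
r0=100
r3=0+3=3
r3=M[100]=26
r2=3-26=-23
r0=100+4=104
r6=2+1=3
CMP r6, #9  (cmp 3,9)
BLT top: taken
r3=26+(-23)=3
r3=M[104]=20
r2=(-23)-20=-43
r0=104+4=108
r6=3+1=4
CMP r6, #9  (cmp 4,9)
BLT top: taken
r3=20+(-43)=-23
r3=M[108]=0
r2=(-43)-0=-43
r0=108+4=112
r6=4+1=5
CMP r6, #9  (cmp 5,9)
BLT top: taken
r3=0+(-43)=-43
r3=M[112]=4
r2=(-43)-4=-47
r0=112+4=116
r6=5+1=6
CMP r6, #9  (cmp 6,9)
BLT top: taken
r3=4+(-47)=-43
r3=M[116]=0
r2=(-47)-0=-47
r0=116+4=120
r6=6+1=7
CMP r6, #9  (cmp 7,9)
BLT top: taken
r3=0+(-47)=-47
r3=M[120]=14
r2=(-47)-14=-61
r0=120+4=124
r6=7+1=8
CMP r6, #9  (cmp 8,9)
BLT top: taken
r3=14+(-61)=-47
r3=M[124]=25
r2=(-61)-25=-86
r0=124+4=128
r6=8+1=9
CMP r6, #9  (cmp 9,9)
BLT top: not taken
STR r2, [112] → M[112]=-86
halt.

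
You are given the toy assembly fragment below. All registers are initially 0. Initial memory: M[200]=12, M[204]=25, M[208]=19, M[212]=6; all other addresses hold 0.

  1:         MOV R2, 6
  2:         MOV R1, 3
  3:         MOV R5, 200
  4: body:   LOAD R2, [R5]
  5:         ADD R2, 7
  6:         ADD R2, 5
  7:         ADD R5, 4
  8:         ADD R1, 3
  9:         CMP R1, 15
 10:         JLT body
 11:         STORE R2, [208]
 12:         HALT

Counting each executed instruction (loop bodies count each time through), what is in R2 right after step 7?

24

R2=6
R1=3
R5=200
R2=M[200]=12
R2=12+7=19
R2=19+5=24
R5=200+4=204
After step 7: R2 = 24.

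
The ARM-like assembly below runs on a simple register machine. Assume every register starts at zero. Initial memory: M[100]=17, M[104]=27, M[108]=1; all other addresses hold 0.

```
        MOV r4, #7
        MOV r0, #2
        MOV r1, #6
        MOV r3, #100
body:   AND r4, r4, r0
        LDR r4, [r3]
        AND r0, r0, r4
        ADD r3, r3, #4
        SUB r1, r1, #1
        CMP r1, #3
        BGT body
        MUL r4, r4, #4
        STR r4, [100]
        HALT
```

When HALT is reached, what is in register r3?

after MOV r4, #7: r4=7
after MOV r0, #2: r0=2
after MOV r1, #6: r1=6
after MOV r3, #100: r3=100
after AND r4, r4, r0: r4=7&2=2
after LDR r4, [r3]: r4=M[100]=17
after AND r0, r0, r4: r0=2&17=0
after ADD r3, r3, #4: r3=100+4=104
after SUB r1, r1, #1: r1=6-1=5
CMP r1, #3  (cmp 5,3)
BGT body: taken
after AND r4, r4, r0: r4=17&0=0
after LDR r4, [r3]: r4=M[104]=27
after AND r0, r0, r4: r0=0&27=0
after ADD r3, r3, #4: r3=104+4=108
after SUB r1, r1, #1: r1=5-1=4
CMP r1, #3  (cmp 4,3)
BGT body: taken
after AND r4, r4, r0: r4=27&0=0
after LDR r4, [r3]: r4=M[108]=1
after AND r0, r0, r4: r0=0&1=0
after ADD r3, r3, #4: r3=108+4=112
after SUB r1, r1, #1: r1=4-1=3
CMP r1, #3  (cmp 3,3)
BGT body: not taken
after MUL r4, r4, #4: r4=1*4=4
STR r4, [100] → M[100]=4
halt.

112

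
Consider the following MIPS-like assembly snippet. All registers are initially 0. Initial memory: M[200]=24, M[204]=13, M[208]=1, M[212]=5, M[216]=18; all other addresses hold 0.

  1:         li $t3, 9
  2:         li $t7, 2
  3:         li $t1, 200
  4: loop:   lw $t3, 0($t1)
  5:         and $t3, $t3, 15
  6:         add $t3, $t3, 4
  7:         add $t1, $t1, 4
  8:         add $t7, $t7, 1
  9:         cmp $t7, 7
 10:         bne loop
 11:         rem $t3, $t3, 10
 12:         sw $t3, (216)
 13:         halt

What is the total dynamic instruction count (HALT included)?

after li $t3, 9: $t3=9
after li $t7, 2: $t7=2
after li $t1, 200: $t1=200
after lw $t3, 0($t1): $t3=M[200]=24
after and $t3, $t3, 15: $t3=24&15=8
after add $t3, $t3, 4: $t3=8+4=12
after add $t1, $t1, 4: $t1=200+4=204
after add $t7, $t7, 1: $t7=2+1=3
cmp $t7, 7  (cmp 3,7)
bne loop: taken
after lw $t3, 0($t1): $t3=M[204]=13
after and $t3, $t3, 15: $t3=13&15=13
after add $t3, $t3, 4: $t3=13+4=17
after add $t1, $t1, 4: $t1=204+4=208
after add $t7, $t7, 1: $t7=3+1=4
cmp $t7, 7  (cmp 4,7)
bne loop: taken
after lw $t3, 0($t1): $t3=M[208]=1
after and $t3, $t3, 15: $t3=1&15=1
after add $t3, $t3, 4: $t3=1+4=5
after add $t1, $t1, 4: $t1=208+4=212
after add $t7, $t7, 1: $t7=4+1=5
cmp $t7, 7  (cmp 5,7)
bne loop: taken
after lw $t3, 0($t1): $t3=M[212]=5
after and $t3, $t3, 15: $t3=5&15=5
after add $t3, $t3, 4: $t3=5+4=9
after add $t1, $t1, 4: $t1=212+4=216
after add $t7, $t7, 1: $t7=5+1=6
cmp $t7, 7  (cmp 6,7)
bne loop: taken
after lw $t3, 0($t1): $t3=M[216]=18
after and $t3, $t3, 15: $t3=18&15=2
after add $t3, $t3, 4: $t3=2+4=6
after add $t1, $t1, 4: $t1=216+4=220
after add $t7, $t7, 1: $t7=6+1=7
cmp $t7, 7  (cmp 7,7)
bne loop: not taken
after rem $t3, $t3, 10: $t3=6%10=6
sw $t3, (216) → M[216]=6
halt.
Total executed instructions: 41.

41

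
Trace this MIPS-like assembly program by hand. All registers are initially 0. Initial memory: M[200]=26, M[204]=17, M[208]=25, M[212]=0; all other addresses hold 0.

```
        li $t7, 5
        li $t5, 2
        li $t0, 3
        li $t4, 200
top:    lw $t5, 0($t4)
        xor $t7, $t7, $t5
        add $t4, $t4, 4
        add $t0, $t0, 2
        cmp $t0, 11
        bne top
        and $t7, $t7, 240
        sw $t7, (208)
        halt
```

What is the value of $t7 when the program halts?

li $t7, 5 → $t7=5
li $t5, 2 → $t5=2
li $t0, 3 → $t0=3
li $t4, 200 → $t4=200
lw $t5, 0($t4) → $t5=M[200]=26
xor $t7, $t7, $t5 → $t7=5^26=31
add $t4, $t4, 4 → $t4=200+4=204
add $t0, $t0, 2 → $t0=3+2=5
cmp $t0, 11  (cmp 5,11)
bne top: taken
lw $t5, 0($t4) → $t5=M[204]=17
xor $t7, $t7, $t5 → $t7=31^17=14
add $t4, $t4, 4 → $t4=204+4=208
add $t0, $t0, 2 → $t0=5+2=7
cmp $t0, 11  (cmp 7,11)
bne top: taken
lw $t5, 0($t4) → $t5=M[208]=25
xor $t7, $t7, $t5 → $t7=14^25=23
add $t4, $t4, 4 → $t4=208+4=212
add $t0, $t0, 2 → $t0=7+2=9
cmp $t0, 11  (cmp 9,11)
bne top: taken
lw $t5, 0($t4) → $t5=M[212]=0
xor $t7, $t7, $t5 → $t7=23^0=23
add $t4, $t4, 4 → $t4=212+4=216
add $t0, $t0, 2 → $t0=9+2=11
cmp $t0, 11  (cmp 11,11)
bne top: not taken
and $t7, $t7, 240 → $t7=23&240=16
sw $t7, (208) → M[208]=16
halt.

16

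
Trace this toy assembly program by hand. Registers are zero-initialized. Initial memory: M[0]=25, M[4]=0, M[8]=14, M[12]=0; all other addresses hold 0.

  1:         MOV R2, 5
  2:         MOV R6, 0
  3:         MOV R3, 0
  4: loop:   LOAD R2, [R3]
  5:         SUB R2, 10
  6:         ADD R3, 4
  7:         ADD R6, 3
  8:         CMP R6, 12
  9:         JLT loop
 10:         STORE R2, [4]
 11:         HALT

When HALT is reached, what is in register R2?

after MOV R2, 5: R2=5
after MOV R6, 0: R6=0
after MOV R3, 0: R3=0
after LOAD R2, [R3]: R2=M[0]=25
after SUB R2, 10: R2=25-10=15
after ADD R3, 4: R3=0+4=4
after ADD R6, 3: R6=0+3=3
CMP R6, 12  (cmp 3,12)
JLT loop: taken
after LOAD R2, [R3]: R2=M[4]=0
after SUB R2, 10: R2=0-10=-10
after ADD R3, 4: R3=4+4=8
after ADD R6, 3: R6=3+3=6
CMP R6, 12  (cmp 6,12)
JLT loop: taken
after LOAD R2, [R3]: R2=M[8]=14
after SUB R2, 10: R2=14-10=4
after ADD R3, 4: R3=8+4=12
after ADD R6, 3: R6=6+3=9
CMP R6, 12  (cmp 9,12)
JLT loop: taken
after LOAD R2, [R3]: R2=M[12]=0
after SUB R2, 10: R2=0-10=-10
after ADD R3, 4: R3=12+4=16
after ADD R6, 3: R6=9+3=12
CMP R6, 12  (cmp 12,12)
JLT loop: not taken
STORE R2, [4] → M[4]=-10
halt.

-10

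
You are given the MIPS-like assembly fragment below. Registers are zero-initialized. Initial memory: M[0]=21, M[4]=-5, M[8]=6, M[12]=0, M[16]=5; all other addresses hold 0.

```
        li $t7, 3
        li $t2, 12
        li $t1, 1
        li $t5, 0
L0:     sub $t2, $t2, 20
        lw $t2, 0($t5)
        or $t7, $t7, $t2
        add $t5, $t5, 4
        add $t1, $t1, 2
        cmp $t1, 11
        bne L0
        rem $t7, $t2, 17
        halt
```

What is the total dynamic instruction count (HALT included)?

41

li $t7, 3 → $t7=3
li $t2, 12 → $t2=12
li $t1, 1 → $t1=1
li $t5, 0 → $t5=0
sub $t2, $t2, 20 → $t2=12-20=-8
lw $t2, 0($t5) → $t2=M[0]=21
or $t7, $t7, $t2 → $t7=3|21=23
add $t5, $t5, 4 → $t5=0+4=4
add $t1, $t1, 2 → $t1=1+2=3
cmp $t1, 11  (cmp 3,11)
bne L0: taken
sub $t2, $t2, 20 → $t2=21-20=1
lw $t2, 0($t5) → $t2=M[4]=-5
or $t7, $t7, $t2 → $t7=23|(-5)=-1
add $t5, $t5, 4 → $t5=4+4=8
add $t1, $t1, 2 → $t1=3+2=5
cmp $t1, 11  (cmp 5,11)
bne L0: taken
sub $t2, $t2, 20 → $t2=(-5)-20=-25
lw $t2, 0($t5) → $t2=M[8]=6
or $t7, $t7, $t2 → $t7=(-1)|6=-1
add $t5, $t5, 4 → $t5=8+4=12
add $t1, $t1, 2 → $t1=5+2=7
cmp $t1, 11  (cmp 7,11)
bne L0: taken
sub $t2, $t2, 20 → $t2=6-20=-14
lw $t2, 0($t5) → $t2=M[12]=0
or $t7, $t7, $t2 → $t7=(-1)|0=-1
add $t5, $t5, 4 → $t5=12+4=16
add $t1, $t1, 2 → $t1=7+2=9
cmp $t1, 11  (cmp 9,11)
bne L0: taken
sub $t2, $t2, 20 → $t2=0-20=-20
lw $t2, 0($t5) → $t2=M[16]=5
or $t7, $t7, $t2 → $t7=(-1)|5=-1
add $t5, $t5, 4 → $t5=16+4=20
add $t1, $t1, 2 → $t1=9+2=11
cmp $t1, 11  (cmp 11,11)
bne L0: not taken
rem $t7, $t2, 17 → $t7=5%17=5
halt.
Total executed instructions: 41.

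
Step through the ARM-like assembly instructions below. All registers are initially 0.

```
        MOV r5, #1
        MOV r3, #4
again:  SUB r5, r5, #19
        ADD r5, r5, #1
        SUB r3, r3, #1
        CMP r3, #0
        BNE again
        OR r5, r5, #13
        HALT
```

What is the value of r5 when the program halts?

-67

MOV r5, #1 → r5=1
MOV r3, #4 → r3=4
SUB r5, r5, #19 → r5=1-19=-18
ADD r5, r5, #1 → r5=(-18)+1=-17
SUB r3, r3, #1 → r3=4-1=3
CMP r3, #0  (cmp 3,0)
BNE again: taken
SUB r5, r5, #19 → r5=(-17)-19=-36
ADD r5, r5, #1 → r5=(-36)+1=-35
SUB r3, r3, #1 → r3=3-1=2
CMP r3, #0  (cmp 2,0)
BNE again: taken
SUB r5, r5, #19 → r5=(-35)-19=-54
ADD r5, r5, #1 → r5=(-54)+1=-53
SUB r3, r3, #1 → r3=2-1=1
CMP r3, #0  (cmp 1,0)
BNE again: taken
SUB r5, r5, #19 → r5=(-53)-19=-72
ADD r5, r5, #1 → r5=(-72)+1=-71
SUB r3, r3, #1 → r3=1-1=0
CMP r3, #0  (cmp 0,0)
BNE again: not taken
OR r5, r5, #13 → r5=(-71)|13=-67
halt.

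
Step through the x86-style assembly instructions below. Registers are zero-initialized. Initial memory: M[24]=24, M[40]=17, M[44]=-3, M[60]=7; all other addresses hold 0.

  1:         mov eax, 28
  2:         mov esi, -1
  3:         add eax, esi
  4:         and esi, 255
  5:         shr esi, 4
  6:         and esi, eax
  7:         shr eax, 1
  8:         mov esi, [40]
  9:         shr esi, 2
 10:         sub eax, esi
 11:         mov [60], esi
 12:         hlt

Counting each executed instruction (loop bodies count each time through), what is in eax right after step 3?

mov eax, 28 → eax=28
mov esi, -1 → esi=-1
add eax, esi → eax=28+(-1)=27
After step 3: eax = 27.

27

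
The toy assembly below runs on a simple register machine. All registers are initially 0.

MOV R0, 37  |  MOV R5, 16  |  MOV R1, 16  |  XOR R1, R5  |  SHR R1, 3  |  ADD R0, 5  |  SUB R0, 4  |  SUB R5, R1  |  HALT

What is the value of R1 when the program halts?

0

MOV R0, 37 → R0=37
MOV R5, 16 → R5=16
MOV R1, 16 → R1=16
XOR R1, R5 → R1=16^16=0
SHR R1, 3 → R1=0>>3=0
ADD R0, 5 → R0=37+5=42
SUB R0, 4 → R0=42-4=38
SUB R5, R1 → R5=16-0=16
halt.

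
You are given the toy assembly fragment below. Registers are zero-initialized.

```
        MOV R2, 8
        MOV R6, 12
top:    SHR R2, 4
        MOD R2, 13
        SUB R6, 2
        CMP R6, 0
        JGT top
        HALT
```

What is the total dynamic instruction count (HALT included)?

R2=8
R6=12
R2=8>>4=0
R2=0%13=0
R6=12-2=10
CMP R6, 0  (cmp 10,0)
JGT top: taken
R2=0>>4=0
R2=0%13=0
R6=10-2=8
CMP R6, 0  (cmp 8,0)
JGT top: taken
R2=0>>4=0
R2=0%13=0
R6=8-2=6
CMP R6, 0  (cmp 6,0)
JGT top: taken
R2=0>>4=0
R2=0%13=0
R6=6-2=4
CMP R6, 0  (cmp 4,0)
JGT top: taken
R2=0>>4=0
R2=0%13=0
R6=4-2=2
CMP R6, 0  (cmp 2,0)
JGT top: taken
R2=0>>4=0
R2=0%13=0
R6=2-2=0
CMP R6, 0  (cmp 0,0)
JGT top: not taken
halt.
Total executed instructions: 33.

33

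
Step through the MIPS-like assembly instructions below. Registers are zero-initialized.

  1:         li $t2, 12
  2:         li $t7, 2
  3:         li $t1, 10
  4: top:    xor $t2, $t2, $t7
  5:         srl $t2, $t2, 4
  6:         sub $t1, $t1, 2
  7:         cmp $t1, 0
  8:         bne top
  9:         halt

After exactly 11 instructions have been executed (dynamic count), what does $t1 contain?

after li $t2, 12: $t2=12
after li $t7, 2: $t7=2
after li $t1, 10: $t1=10
after xor $t2, $t2, $t7: $t2=12^2=14
after srl $t2, $t2, 4: $t2=14>>4=0
after sub $t1, $t1, 2: $t1=10-2=8
cmp $t1, 0  (cmp 8,0)
bne top: taken
after xor $t2, $t2, $t7: $t2=0^2=2
after srl $t2, $t2, 4: $t2=2>>4=0
after sub $t1, $t1, 2: $t1=8-2=6
After step 11: $t1 = 6.

6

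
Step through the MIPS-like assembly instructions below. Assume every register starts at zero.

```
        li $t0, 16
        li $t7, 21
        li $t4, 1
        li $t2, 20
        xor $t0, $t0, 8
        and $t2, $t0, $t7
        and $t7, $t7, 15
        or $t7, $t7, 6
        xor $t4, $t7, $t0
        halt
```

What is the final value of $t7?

after li $t0, 16: $t0=16
after li $t7, 21: $t7=21
after li $t4, 1: $t4=1
after li $t2, 20: $t2=20
after xor $t0, $t0, 8: $t0=16^8=24
after and $t2, $t0, $t7: $t2=24&21=16
after and $t7, $t7, 15: $t7=21&15=5
after or $t7, $t7, 6: $t7=5|6=7
after xor $t4, $t7, $t0: $t4=7^24=31
halt.

7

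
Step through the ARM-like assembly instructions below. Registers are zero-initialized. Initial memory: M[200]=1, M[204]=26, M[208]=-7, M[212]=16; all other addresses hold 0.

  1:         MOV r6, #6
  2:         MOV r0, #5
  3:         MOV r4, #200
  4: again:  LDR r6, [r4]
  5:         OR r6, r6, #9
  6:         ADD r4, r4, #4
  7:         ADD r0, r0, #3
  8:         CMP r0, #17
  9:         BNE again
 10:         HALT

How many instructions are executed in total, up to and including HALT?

MOV r6, #6 → r6=6
MOV r0, #5 → r0=5
MOV r4, #200 → r4=200
LDR r6, [r4] → r6=M[200]=1
OR r6, r6, #9 → r6=1|9=9
ADD r4, r4, #4 → r4=200+4=204
ADD r0, r0, #3 → r0=5+3=8
CMP r0, #17  (cmp 8,17)
BNE again: taken
LDR r6, [r4] → r6=M[204]=26
OR r6, r6, #9 → r6=26|9=27
ADD r4, r4, #4 → r4=204+4=208
ADD r0, r0, #3 → r0=8+3=11
CMP r0, #17  (cmp 11,17)
BNE again: taken
LDR r6, [r4] → r6=M[208]=-7
OR r6, r6, #9 → r6=(-7)|9=-7
ADD r4, r4, #4 → r4=208+4=212
ADD r0, r0, #3 → r0=11+3=14
CMP r0, #17  (cmp 14,17)
BNE again: taken
LDR r6, [r4] → r6=M[212]=16
OR r6, r6, #9 → r6=16|9=25
ADD r4, r4, #4 → r4=212+4=216
ADD r0, r0, #3 → r0=14+3=17
CMP r0, #17  (cmp 17,17)
BNE again: not taken
halt.
Total executed instructions: 28.

28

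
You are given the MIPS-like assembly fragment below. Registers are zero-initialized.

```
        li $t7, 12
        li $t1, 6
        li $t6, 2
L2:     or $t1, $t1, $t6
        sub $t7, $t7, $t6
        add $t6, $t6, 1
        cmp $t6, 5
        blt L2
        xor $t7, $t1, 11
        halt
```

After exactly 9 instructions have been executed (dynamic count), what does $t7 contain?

li $t7, 12 → $t7=12
li $t1, 6 → $t1=6
li $t6, 2 → $t6=2
or $t1, $t1, $t6 → $t1=6|2=6
sub $t7, $t7, $t6 → $t7=12-2=10
add $t6, $t6, 1 → $t6=2+1=3
cmp $t6, 5  (cmp 3,5)
blt L2: taken
or $t1, $t1, $t6 → $t1=6|3=7
After step 9: $t7 = 10.

10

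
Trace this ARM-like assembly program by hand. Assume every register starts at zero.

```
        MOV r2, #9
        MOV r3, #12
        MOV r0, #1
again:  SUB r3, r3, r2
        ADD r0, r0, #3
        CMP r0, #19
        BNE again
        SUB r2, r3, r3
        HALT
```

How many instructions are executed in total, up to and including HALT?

29

after MOV r2, #9: r2=9
after MOV r3, #12: r3=12
after MOV r0, #1: r0=1
after SUB r3, r3, r2: r3=12-9=3
after ADD r0, r0, #3: r0=1+3=4
CMP r0, #19  (cmp 4,19)
BNE again: taken
after SUB r3, r3, r2: r3=3-9=-6
after ADD r0, r0, #3: r0=4+3=7
CMP r0, #19  (cmp 7,19)
BNE again: taken
after SUB r3, r3, r2: r3=(-6)-9=-15
after ADD r0, r0, #3: r0=7+3=10
CMP r0, #19  (cmp 10,19)
BNE again: taken
after SUB r3, r3, r2: r3=(-15)-9=-24
after ADD r0, r0, #3: r0=10+3=13
CMP r0, #19  (cmp 13,19)
BNE again: taken
after SUB r3, r3, r2: r3=(-24)-9=-33
after ADD r0, r0, #3: r0=13+3=16
CMP r0, #19  (cmp 16,19)
BNE again: taken
after SUB r3, r3, r2: r3=(-33)-9=-42
after ADD r0, r0, #3: r0=16+3=19
CMP r0, #19  (cmp 19,19)
BNE again: not taken
after SUB r2, r3, r3: r2=(-42)-(-42)=0
halt.
Total executed instructions: 29.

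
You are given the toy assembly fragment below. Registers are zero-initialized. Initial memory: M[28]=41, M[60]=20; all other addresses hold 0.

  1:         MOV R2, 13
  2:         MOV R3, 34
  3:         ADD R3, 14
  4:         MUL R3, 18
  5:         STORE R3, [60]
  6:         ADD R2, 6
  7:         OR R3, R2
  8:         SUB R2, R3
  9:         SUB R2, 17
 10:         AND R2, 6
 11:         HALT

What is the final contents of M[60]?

864

MOV R2, 13 → R2=13
MOV R3, 34 → R3=34
ADD R3, 14 → R3=34+14=48
MUL R3, 18 → R3=48*18=864
STORE R3, [60] → M[60]=864
ADD R2, 6 → R2=13+6=19
OR R3, R2 → R3=864|19=883
SUB R2, R3 → R2=19-883=-864
SUB R2, 17 → R2=(-864)-17=-881
AND R2, 6 → R2=(-881)&6=6
halt.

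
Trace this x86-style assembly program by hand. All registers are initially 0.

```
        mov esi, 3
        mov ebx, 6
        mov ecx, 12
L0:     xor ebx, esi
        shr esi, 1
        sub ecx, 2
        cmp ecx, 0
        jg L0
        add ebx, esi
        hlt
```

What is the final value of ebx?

mov esi, 3 → esi=3
mov ebx, 6 → ebx=6
mov ecx, 12 → ecx=12
xor ebx, esi → ebx=6^3=5
shr esi, 1 → esi=3>>1=1
sub ecx, 2 → ecx=12-2=10
cmp ecx, 0  (cmp 10,0)
jg L0: taken
xor ebx, esi → ebx=5^1=4
shr esi, 1 → esi=1>>1=0
sub ecx, 2 → ecx=10-2=8
cmp ecx, 0  (cmp 8,0)
jg L0: taken
xor ebx, esi → ebx=4^0=4
shr esi, 1 → esi=0>>1=0
sub ecx, 2 → ecx=8-2=6
cmp ecx, 0  (cmp 6,0)
jg L0: taken
xor ebx, esi → ebx=4^0=4
shr esi, 1 → esi=0>>1=0
sub ecx, 2 → ecx=6-2=4
cmp ecx, 0  (cmp 4,0)
jg L0: taken
xor ebx, esi → ebx=4^0=4
shr esi, 1 → esi=0>>1=0
sub ecx, 2 → ecx=4-2=2
cmp ecx, 0  (cmp 2,0)
jg L0: taken
xor ebx, esi → ebx=4^0=4
shr esi, 1 → esi=0>>1=0
sub ecx, 2 → ecx=2-2=0
cmp ecx, 0  (cmp 0,0)
jg L0: not taken
add ebx, esi → ebx=4+0=4
halt.

4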